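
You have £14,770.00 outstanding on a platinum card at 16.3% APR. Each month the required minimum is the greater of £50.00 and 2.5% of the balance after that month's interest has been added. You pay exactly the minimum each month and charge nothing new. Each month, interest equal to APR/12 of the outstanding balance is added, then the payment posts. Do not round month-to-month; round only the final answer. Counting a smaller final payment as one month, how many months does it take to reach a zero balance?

Monthly rate r = 16.3%/12 = 1.35833% = 0.0135833.
While 2.5% of the post-interest balance exceeds £50.00, each month B ← (B·(1+r))·(1 − 0.025), i.e. B shrinks by the factor (1+r)·0.975 = 0.98824.
This holds for months 1–171. Entering month 172 the balance is £1,954.96; 2.5% of the post-interest balance is now below £50.00, so the flat £50.00 minimum applies from here.
From month 172 a fixed £50.00 at rate r clears £1,954.96 in 57 more payments. Total: 171 + 57 = 228 months.

228 months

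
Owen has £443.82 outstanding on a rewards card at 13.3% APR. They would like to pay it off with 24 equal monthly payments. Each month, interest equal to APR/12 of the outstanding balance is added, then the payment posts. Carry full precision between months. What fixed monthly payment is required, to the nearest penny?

£21.16

Monthly rate r = 13.3%/12 = 1.10833% = 0.0110833.
Level-payment amortization: P = B₀·r / (1 − (1+r)^(−n)) = 443.82·0.0110833 / (1 − 1.01108^(−24)).
Denominator 1 − (1+r)^(−24) = 0.232438536.
P = 4.91901 / 0.232438536 ≈ 21.16.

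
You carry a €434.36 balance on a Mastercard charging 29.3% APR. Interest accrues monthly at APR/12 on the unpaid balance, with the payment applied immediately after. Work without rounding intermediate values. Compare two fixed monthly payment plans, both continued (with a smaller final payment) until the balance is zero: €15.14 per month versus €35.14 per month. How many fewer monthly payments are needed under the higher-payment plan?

35 fewer payments

Monthly rate r = 29.3%/12 = 2.44167% = 0.0244167.
At €15.14/mo: n = ⌈−ln(1 − rB₀/P)/ln(1+r)⌉ = 50 payments (last €14.82); total interest = total paid − €434.36 = €322.32.
At €35.14/mo: 15 payments (last €31.41); total interest €89.01.
Payments saved = 50 − 15 = 35.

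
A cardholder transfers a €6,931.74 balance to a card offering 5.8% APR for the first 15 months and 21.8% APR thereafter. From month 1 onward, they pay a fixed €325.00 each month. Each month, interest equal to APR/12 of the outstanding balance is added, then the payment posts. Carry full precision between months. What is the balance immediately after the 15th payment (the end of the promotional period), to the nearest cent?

Promo months 1–15 at r₀ = 5.8%/12 = 0.00483333; months 16+ at r₁ = 21.8%/12 = 0.0181667.
After month 15: iterate B ← B·(1+r₀) − €325.00 for 15 months → €2,408.21.

€2,408.21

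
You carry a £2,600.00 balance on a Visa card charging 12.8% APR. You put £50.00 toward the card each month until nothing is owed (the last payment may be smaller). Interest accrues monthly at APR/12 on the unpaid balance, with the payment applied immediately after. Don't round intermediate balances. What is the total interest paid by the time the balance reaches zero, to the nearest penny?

£1,212.11

Monthly rate r = 12.8%/12 = 1.06667% = 0.0106667.
Payoff takes n = ⌈−ln(1 − rB₀/P)/ln(1+r)⌉ = ⌈76.241⌉ = 77 payments; the last is £12.11.
Total paid = 76·£50.00 + £12.11 = £3,812.11.
Total interest = total paid − principal = £3,812.11 − £2,600.00 = £1,212.11.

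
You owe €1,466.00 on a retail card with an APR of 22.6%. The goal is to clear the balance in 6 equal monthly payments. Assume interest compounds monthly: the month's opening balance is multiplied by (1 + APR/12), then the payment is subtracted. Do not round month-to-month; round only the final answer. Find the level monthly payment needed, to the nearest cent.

Monthly rate r = 22.6%/12 = 1.88333% = 0.0188333.
Level-payment amortization: P = B₀·r / (1 − (1+r)^(−n)) = 1466.00·0.0188333 / (1 − 1.01883^(−6)).
Denominator 1 − (1+r)^(−6) = 0.105910226.
P = 27.6097 / 0.105910226 ≈ 260.69.

€260.69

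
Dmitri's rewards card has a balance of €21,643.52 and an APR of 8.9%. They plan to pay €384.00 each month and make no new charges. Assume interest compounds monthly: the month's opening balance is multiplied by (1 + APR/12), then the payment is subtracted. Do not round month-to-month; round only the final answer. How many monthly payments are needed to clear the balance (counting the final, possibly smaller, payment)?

Monthly rate r = 8.9%/12 = 0.741667% = 0.00741667.
Recurrence: B ← B·(1+r) − €384.00.
Month 1: interest €160.52; balance after payment €21,420.04.
Month 2: interest €158.87; balance after payment €21,194.91.
Closed form: n = −ln(1 − rB₀/P)/ln(1+r) = −ln(0.58197)/ln(1.00742) ≈ 73.259, so the balance reaches zero during payment 74.

74 months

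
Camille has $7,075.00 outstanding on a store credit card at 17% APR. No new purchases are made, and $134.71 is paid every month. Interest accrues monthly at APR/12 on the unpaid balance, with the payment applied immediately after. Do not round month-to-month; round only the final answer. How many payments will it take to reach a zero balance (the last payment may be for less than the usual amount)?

97 payments

Monthly rate r = 17%/12 = 1.41667% = 0.0141667.
Recurrence: B ← B·(1+r) − $134.71.
Month 1: interest $100.23; balance after payment $7,040.52.
Month 2: interest $99.74; balance after payment $7,005.55.
Closed form: n = −ln(1 − rB₀/P)/ln(1+r) = −ln(0.25596)/ln(1.01417) ≈ 96.872, so the balance reaches zero during payment 97.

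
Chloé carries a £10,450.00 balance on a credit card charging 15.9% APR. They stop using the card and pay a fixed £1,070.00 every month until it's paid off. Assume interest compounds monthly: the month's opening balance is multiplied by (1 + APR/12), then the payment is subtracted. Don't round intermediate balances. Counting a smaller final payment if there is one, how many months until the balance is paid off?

11 payments

Monthly rate r = 15.9%/12 = 1.325% = 0.01325.
Recurrence: B ← B·(1+r) − £1,070.00.
Month 1: interest £138.46; balance after payment £9,518.46.
Month 2: interest £126.12; balance after payment £8,574.58.
Closed form: n = −ln(1 − rB₀/P)/ln(1+r) = −ln(0.8706)/ln(1.01325) ≈ 10.528, so the balance reaches zero during payment 11.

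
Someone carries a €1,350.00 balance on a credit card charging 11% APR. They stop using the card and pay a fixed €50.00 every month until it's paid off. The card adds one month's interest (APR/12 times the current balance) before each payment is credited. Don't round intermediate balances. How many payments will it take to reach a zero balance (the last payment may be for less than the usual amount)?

Monthly rate r = 11%/12 = 0.916667% = 0.00916667.
Recurrence: B ← B·(1+r) − €50.00.
Month 1: interest €12.38; balance after payment €1,312.38.
Month 2: interest €12.03; balance after payment €1,274.41.
Closed form: n = −ln(1 − rB₀/P)/ln(1+r) = −ln(0.7525)/ln(1.00917) ≈ 31.162, so the balance reaches zero during payment 32.

32 months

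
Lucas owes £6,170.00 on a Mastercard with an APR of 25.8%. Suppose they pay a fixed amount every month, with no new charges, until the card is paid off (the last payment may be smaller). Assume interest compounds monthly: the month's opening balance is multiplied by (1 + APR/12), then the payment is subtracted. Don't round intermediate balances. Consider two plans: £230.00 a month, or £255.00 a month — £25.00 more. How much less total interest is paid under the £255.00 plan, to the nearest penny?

£492.65

Monthly rate r = 25.8%/12 = 2.15% = 0.0215.
At £230.00/mo: n = ⌈−ln(1 − rB₀/P)/ln(1+r)⌉ = 41 payments (last £97.18); total interest = total paid − £6,170.00 = £3,127.18.
At £255.00/mo: 35 payments (last £134.53); total interest £2,634.53.
Interest saved = £3,127.18 − £2,634.53 = £492.65.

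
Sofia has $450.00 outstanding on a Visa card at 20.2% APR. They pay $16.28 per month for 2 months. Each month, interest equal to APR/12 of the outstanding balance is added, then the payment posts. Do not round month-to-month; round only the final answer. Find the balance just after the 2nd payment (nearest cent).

Monthly rate r = 20.2%/12 = 1.68333% = 0.0168333.
Each month: B ← B·(1+r) − $16.28.
Month 1: interest $7.57; balance after payment $441.29.
Month 2: interest $7.43; balance after payment $432.44.

$432.44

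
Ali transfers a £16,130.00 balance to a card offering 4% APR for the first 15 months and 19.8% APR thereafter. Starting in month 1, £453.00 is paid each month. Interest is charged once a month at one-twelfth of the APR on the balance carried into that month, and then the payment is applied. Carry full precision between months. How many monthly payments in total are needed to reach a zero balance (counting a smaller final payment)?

43 months

Promo months 1–15 at r₀ = 4%/12 = 0.00333333; months 16+ at r₁ = 19.8%/12 = 0.0165.
After month 15: iterate B ← B·(1+r₀) − £453.00 for 15 months → £9,999.73.
Then at r₁ with £453.00/mo: n₂ = −ln(1 − r₁·B/P)/ln(1+r₁) ≈ 27.68 → 28 more payments.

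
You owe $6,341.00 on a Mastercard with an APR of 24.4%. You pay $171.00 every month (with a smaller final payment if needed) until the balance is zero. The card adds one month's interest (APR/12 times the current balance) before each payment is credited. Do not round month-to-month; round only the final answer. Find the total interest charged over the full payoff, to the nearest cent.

$5,572.97

Monthly rate r = 24.4%/12 = 2.03333% = 0.0203333.
Payoff takes n = ⌈−ln(1 − rB₀/P)/ln(1+r)⌉ = ⌈69.670⌉ = 70 payments; the last is $114.97.
Total paid = 69·$171.00 + $114.97 = $11,913.97.
Total interest = total paid − principal = $11,913.97 − $6,341.00 = $5,572.97.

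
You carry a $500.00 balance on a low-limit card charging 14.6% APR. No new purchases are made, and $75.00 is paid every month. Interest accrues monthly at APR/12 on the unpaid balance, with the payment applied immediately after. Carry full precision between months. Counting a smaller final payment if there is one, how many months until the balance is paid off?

Monthly rate r = 14.6%/12 = 1.21667% = 0.0121667.
Recurrence: B ← B·(1+r) − $75.00.
Month 1: interest $6.08; balance after payment $431.08.
Month 2: interest $5.24; balance after payment $361.33.
Closed form: n = −ln(1 − rB₀/P)/ln(1+r) = −ln(0.91889)/ln(1.01217) ≈ 6.995, so the balance reaches zero during payment 7.

7 months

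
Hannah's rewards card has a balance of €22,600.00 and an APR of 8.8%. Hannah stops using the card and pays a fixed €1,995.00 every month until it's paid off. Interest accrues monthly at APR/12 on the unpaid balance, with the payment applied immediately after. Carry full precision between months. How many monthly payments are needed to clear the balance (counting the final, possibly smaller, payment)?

12 payments

Monthly rate r = 8.8%/12 = 0.733333% = 0.00733333.
Recurrence: B ← B·(1+r) − €1,995.00.
Month 1: interest €165.73; balance after payment €20,770.73.
Month 2: interest €152.32; balance after payment €18,928.05.
Closed form: n = −ln(1 − rB₀/P)/ln(1+r) = −ln(0.91693)/ln(1.00733) ≈ 11.870, so the balance reaches zero during payment 12.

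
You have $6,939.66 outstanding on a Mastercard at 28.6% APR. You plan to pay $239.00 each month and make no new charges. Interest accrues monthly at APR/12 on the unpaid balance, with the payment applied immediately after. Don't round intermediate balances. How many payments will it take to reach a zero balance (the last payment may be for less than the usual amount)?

Monthly rate r = 28.6%/12 = 2.38333% = 0.0238333.
Recurrence: B ← B·(1+r) − $239.00.
Month 1: interest $165.40; balance after payment $6,866.06.
Month 2: interest $163.64; balance after payment $6,790.70.
Closed form: n = −ln(1 − rB₀/P)/ln(1+r) = −ln(0.30797)/ln(1.02383) ≈ 50.003, so the balance reaches zero during payment 51.

51 payments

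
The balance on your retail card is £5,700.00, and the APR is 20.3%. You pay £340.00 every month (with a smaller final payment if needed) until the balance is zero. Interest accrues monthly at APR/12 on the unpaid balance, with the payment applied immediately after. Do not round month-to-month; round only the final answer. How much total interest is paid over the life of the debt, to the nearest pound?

£1,060

Monthly rate r = 20.3%/12 = 1.69167% = 0.0169167.
Payoff takes n = ⌈−ln(1 − rB₀/P)/ln(1+r)⌉ = ⌈19.882⌉ = 20 payments; the last is £300.11.
Total paid = 19·£340.00 + £300.11 = £6,760.11.
Total interest = total paid − principal = £6,760.11 − £5,700.00 = £1,060.11.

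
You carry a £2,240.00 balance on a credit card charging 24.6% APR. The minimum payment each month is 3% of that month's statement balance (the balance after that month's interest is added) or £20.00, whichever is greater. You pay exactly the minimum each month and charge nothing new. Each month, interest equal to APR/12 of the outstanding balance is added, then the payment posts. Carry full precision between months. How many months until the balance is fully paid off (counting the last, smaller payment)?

176 months

Monthly rate r = 24.6%/12 = 2.05% = 0.0205.
While 3% of the post-interest balance exceeds £20.00, each month B ← (B·(1+r))·(1 − 0.03), i.e. B shrinks by the factor (1+r)·0.97 = 0.98988.
This holds for months 1–122. Entering month 123 the balance is £648.02; 3% of the post-interest balance is now below £20.00, so the flat £20.00 minimum applies from here.
From month 123 a fixed £20.00 at rate r clears £648.02 in 54 more payments. Total: 122 + 54 = 176 months.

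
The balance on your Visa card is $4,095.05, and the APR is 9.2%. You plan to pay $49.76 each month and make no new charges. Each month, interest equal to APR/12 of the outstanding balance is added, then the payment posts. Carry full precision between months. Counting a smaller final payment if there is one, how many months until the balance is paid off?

131 payments

Monthly rate r = 9.2%/12 = 0.766667% = 0.00766667.
Recurrence: B ← B·(1+r) − $49.76.
Month 1: interest $31.40; balance after payment $4,076.69.
Month 2: interest $31.25; balance after payment $4,058.18.
Closed form: n = −ln(1 − rB₀/P)/ln(1+r) = −ln(0.36906)/ln(1.00767) ≈ 130.513, so the balance reaches zero during payment 131.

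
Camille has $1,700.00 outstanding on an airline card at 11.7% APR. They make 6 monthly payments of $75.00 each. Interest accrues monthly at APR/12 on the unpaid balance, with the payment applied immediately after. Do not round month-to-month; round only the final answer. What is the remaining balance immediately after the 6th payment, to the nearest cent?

$1,340.79

Monthly rate r = 11.7%/12 = 0.975% = 0.00975.
Each month: B ← B·(1+r) − $75.00.
Month 1: interest $16.57; balance after payment $1,641.58.
Month 2: interest $16.01; balance after payment $1,582.58.
Month 3: interest $15.43; balance after payment $1,523.01.
Month 4: interest $14.85; balance after payment $1,462.86.
Month 5: interest $14.26; balance after payment $1,402.12.
Month 6: interest $13.67; balance after payment $1,340.79.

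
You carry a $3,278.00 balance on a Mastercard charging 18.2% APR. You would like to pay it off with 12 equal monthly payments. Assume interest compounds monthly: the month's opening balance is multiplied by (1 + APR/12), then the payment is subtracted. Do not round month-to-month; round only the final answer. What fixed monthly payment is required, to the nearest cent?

Monthly rate r = 18.2%/12 = 1.51667% = 0.0151667.
Level-payment amortization: P = B₀·r / (1 − (1+r)^(−n)) = 3278.00·0.0151667 / (1 − 1.01517^(−12)).
Denominator 1 − (1+r)^(−12) = 0.165258874.
P = 49.7163 / 0.165258874 ≈ 300.84.

$300.84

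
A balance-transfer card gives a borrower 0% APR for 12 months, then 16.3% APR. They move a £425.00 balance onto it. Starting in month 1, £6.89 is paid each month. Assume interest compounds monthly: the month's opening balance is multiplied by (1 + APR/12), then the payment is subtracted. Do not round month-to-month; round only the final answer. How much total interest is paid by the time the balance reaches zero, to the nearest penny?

£231.45

Promo months 1–12 at r₀ = 0%/12 = 0; months 13+ at r₁ = 16.3%/12 = 0.0135833.
After month 12 (no interest yet): B = £425.00 − 12·£6.89 = £342.32.
Then at r₁ with £6.89/mo: n₂ = −ln(1 − r₁·B/P)/ln(1+r₁) ≈ 83.27 → 84 more payments.
Total paid = 95·£6.89 + £1.90 = £656.45; interest = £656.45 − £425.00 = £231.45.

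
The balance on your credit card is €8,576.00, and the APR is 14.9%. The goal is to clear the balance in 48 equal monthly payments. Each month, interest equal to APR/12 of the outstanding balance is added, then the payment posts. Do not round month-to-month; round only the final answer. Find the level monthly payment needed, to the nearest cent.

€238.24

Monthly rate r = 14.9%/12 = 1.24167% = 0.0124167.
Level-payment amortization: P = B₀·r / (1 − (1+r)^(−n)) = 8576.00·0.0124167 / (1 − 1.01242^(−48)).
Denominator 1 − (1+r)^(−48) = 0.446962894.
P = 106.485 / 0.446962894 ≈ 238.24.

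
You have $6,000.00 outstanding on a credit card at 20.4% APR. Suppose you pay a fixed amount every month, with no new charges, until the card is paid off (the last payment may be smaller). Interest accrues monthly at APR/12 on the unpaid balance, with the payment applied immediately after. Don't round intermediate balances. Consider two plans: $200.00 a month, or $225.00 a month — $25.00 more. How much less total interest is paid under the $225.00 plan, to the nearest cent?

Monthly rate r = 20.4%/12 = 1.7% = 0.017.
At $200.00/mo: n = ⌈−ln(1 − rB₀/P)/ln(1+r)⌉ = 43 payments (last $63.85); total interest = total paid − $6,000.00 = $2,463.85.
At $225.00/mo: 36 payments (last $186.03); total interest $2,061.03.
Interest saved = $2,463.85 − $2,061.03 = $402.82.

$402.82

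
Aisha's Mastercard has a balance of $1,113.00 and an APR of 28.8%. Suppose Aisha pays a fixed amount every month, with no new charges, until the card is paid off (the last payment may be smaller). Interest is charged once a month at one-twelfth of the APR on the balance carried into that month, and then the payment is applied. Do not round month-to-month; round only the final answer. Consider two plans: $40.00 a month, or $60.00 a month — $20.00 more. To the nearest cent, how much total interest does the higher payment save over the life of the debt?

Monthly rate r = 28.8%/12 = 2.4% = 0.024.
At $40.00/mo: n = ⌈−ln(1 − rB₀/P)/ln(1+r)⌉ = 47 payments (last $18.77); total interest = total paid − $1,113.00 = $745.77.
At $60.00/mo: 25 payments (last $50.57); total interest $377.57.
Interest saved = $745.77 − $377.57 = $368.20.

$368.20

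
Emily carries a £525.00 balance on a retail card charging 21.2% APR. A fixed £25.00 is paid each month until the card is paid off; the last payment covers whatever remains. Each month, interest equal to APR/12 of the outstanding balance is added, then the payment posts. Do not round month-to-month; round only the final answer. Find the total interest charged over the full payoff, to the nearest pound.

£137

Monthly rate r = 21.2%/12 = 1.76667% = 0.0176667.
Payoff takes n = ⌈−ln(1 − rB₀/P)/ln(1+r)⌉ = ⌈26.474⌉ = 27 payments; the last is £11.90.
Total paid = 26·£25.00 + £11.90 = £661.90.
Total interest = total paid − principal = £661.90 − £525.00 = £136.90.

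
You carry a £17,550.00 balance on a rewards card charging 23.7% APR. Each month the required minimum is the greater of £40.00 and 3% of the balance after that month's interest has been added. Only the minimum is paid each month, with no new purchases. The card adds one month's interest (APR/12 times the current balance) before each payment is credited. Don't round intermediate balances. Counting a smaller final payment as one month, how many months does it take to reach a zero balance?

Monthly rate r = 23.7%/12 = 1.975% = 0.01975.
While 3% of the post-interest balance exceeds £40.00, each month B ← (B·(1+r))·(1 − 0.03), i.e. B shrinks by the factor (1+r)·0.97 = 0.98916.
This holds for months 1–239. Entering month 240 the balance is £1,296.34; 3% of the post-interest balance is now below £40.00, so the flat £40.00 minimum applies from here.
From month 240 a fixed £40.00 at rate r clears £1,296.34 in 53 more payments. Total: 239 + 53 = 292 months.

292 months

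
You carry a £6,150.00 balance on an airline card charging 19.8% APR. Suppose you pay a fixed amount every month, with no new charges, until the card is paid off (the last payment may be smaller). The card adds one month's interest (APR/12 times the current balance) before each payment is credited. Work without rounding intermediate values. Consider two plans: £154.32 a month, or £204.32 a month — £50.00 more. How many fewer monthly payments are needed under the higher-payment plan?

24 fewer payments

Monthly rate r = 19.8%/12 = 1.65% = 0.0165.
At £154.32/mo: n = ⌈−ln(1 − rB₀/P)/ln(1+r)⌉ = 66 payments (last £74.97); total interest = total paid − £6,150.00 = £3,955.77.
At £204.32/mo: 42 payments (last £193.41); total interest £2,420.53.
Payments saved = 66 − 42 = 24.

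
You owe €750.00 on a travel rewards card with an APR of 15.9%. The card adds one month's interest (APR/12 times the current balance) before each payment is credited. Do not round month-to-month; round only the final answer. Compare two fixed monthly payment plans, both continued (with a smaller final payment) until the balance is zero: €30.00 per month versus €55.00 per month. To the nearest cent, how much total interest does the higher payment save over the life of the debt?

Monthly rate r = 15.9%/12 = 1.325% = 0.01325.
At €30.00/mo: n = ⌈−ln(1 − rB₀/P)/ln(1+r)⌉ = 31 payments (last €17.04); total interest = total paid − €750.00 = €167.04.
At €55.00/mo: 16 payments (last €7.72); total interest €82.72.
Interest saved = €167.04 − €82.72 = €84.32.

€84.32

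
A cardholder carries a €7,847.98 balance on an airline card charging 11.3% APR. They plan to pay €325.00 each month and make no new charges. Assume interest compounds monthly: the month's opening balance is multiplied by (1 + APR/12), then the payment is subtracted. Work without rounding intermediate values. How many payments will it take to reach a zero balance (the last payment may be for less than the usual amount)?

28 payments

Monthly rate r = 11.3%/12 = 0.941667% = 0.00941667.
Recurrence: B ← B·(1+r) − €325.00.
Month 1: interest €73.90; balance after payment €7,596.88.
Month 2: interest €71.54; balance after payment €7,343.42.
Closed form: n = −ln(1 − rB₀/P)/ln(1+r) = −ln(0.77261)/ln(1.00942) ≈ 27.525, so the balance reaches zero during payment 28.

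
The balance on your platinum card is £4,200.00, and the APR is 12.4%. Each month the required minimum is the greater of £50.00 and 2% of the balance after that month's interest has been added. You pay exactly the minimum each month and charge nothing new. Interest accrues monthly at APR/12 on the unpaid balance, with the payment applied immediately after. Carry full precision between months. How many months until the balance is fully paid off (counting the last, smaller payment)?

Monthly rate r = 12.4%/12 = 1.03333% = 0.0103333.
While 2% of the post-interest balance exceeds £50.00, each month B ← (B·(1+r))·(1 − 0.02), i.e. B shrinks by the factor (1+r)·0.98 = 0.99013.
This holds for months 1–54. Entering month 55 the balance is £2,457.82; 2% of the post-interest balance is now below £50.00, so the flat £50.00 minimum applies from here.
From month 55 a fixed £50.00 at rate r clears £2,457.82 in 69 more payments. Total: 54 + 69 = 123 months.

123 months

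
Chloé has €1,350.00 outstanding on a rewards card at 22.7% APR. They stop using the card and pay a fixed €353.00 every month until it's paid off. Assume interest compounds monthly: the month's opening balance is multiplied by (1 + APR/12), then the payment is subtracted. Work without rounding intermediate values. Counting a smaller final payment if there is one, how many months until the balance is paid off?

Monthly rate r = 22.7%/12 = 1.89167% = 0.0189167.
Recurrence: B ← B·(1+r) − €353.00.
Month 1: interest €25.54; balance after payment €1,022.54.
Month 2: interest €19.34; balance after payment €688.88.
Month 3: interest €13.03; balance after payment €348.91.
Month 4: interest €6.60; balance after payment €2.51.
Month 5: interest €0.05; balance after payment €0.00.

5 payments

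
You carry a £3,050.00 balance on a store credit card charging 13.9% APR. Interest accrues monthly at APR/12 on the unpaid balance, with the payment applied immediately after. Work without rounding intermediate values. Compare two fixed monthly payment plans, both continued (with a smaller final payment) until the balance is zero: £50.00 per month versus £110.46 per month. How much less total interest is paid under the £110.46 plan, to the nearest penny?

£1,626.61

Monthly rate r = 13.9%/12 = 1.15833% = 0.0115833.
At £50.00/mo: n = ⌈−ln(1 − rB₀/P)/ln(1+r)⌉ = 107 payments (last £23.45); total interest = total paid − £3,050.00 = £2,273.45.
At £110.46/mo: 34 payments (last £51.66); total interest £646.84.
Interest saved = £2,273.45 − £646.84 = £1,626.61.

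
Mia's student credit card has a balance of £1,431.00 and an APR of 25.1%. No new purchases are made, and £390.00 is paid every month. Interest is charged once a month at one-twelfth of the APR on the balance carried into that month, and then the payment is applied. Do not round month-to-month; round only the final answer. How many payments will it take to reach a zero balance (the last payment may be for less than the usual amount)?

Monthly rate r = 25.1%/12 = 2.09167% = 0.0209167.
Recurrence: B ← B·(1+r) − £390.00.
Month 1: interest £29.93; balance after payment £1,070.93.
Month 2: interest £22.40; balance after payment £703.33.
Month 3: interest £14.71; balance after payment £328.04.
Month 4: interest £6.86; balance after payment £0.00.

4 months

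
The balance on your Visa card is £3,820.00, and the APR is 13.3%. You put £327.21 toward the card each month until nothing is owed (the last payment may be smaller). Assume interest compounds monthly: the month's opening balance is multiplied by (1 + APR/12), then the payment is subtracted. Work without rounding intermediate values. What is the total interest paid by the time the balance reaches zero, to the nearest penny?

Monthly rate r = 13.3%/12 = 1.10833% = 0.0110833.
Payoff takes n = ⌈−ln(1 − rB₀/P)/ln(1+r)⌉ = ⌈12.571⌉ = 13 payments; the last is £187.32.
Total paid = 12·£327.21 + £187.32 = £4,113.84.
Total interest = total paid − principal = £4,113.84 − £3,820.00 = £293.84.

£293.84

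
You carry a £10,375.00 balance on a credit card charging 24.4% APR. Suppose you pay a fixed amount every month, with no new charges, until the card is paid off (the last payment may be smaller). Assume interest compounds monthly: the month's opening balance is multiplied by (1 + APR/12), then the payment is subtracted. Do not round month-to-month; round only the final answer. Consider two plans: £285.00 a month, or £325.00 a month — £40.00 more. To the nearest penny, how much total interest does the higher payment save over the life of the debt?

£2,174.98

Monthly rate r = 24.4%/12 = 2.03333% = 0.0203333.
At £285.00/mo: n = ⌈−ln(1 − rB₀/P)/ln(1+r)⌉ = 67 payments (last £273.69); total interest = total paid − £10,375.00 = £8,708.69.
At £325.00/mo: 53 payments (last £8.71); total interest £6,533.71.
Interest saved = £8,708.69 − £6,533.71 = £2,174.98.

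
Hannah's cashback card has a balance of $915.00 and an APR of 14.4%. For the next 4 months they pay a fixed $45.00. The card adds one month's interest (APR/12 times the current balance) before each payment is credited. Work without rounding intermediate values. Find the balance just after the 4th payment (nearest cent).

Monthly rate r = 14.4%/12 = 1.2% = 0.012.
Each month: B ← B·(1+r) − $45.00.
Month 1: interest $10.98; balance after payment $880.98.
Month 2: interest $10.57; balance after payment $846.55.
Month 3: interest $10.16; balance after payment $811.71.
Month 4: interest $9.74; balance after payment $776.45.

$776.45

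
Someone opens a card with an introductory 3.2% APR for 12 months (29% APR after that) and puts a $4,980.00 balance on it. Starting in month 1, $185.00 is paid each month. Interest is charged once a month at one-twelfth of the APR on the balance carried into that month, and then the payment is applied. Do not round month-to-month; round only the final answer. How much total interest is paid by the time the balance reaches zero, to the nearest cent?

$911.04

Promo months 1–12 at r₀ = 3.2%/12 = 0.00266667; months 13+ at r₁ = 29%/12 = 0.0241667.
After month 12: iterate B ← B·(1+r₀) − $185.00 for 12 months → $2,888.87.
Then at r₁ with $185.00/mo: n₂ = −ln(1 − r₁·B/P)/ln(1+r₁) ≈ 19.84 → 20 more payments.
Total paid = 31·$185.00 + $156.04 = $5,891.04; interest = $5,891.04 − $4,980.00 = $911.04.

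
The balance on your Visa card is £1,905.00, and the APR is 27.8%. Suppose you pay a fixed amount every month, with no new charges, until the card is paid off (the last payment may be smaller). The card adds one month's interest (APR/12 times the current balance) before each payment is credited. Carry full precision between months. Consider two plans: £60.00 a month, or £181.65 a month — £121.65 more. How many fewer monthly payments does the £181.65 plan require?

46 fewer payments

Monthly rate r = 27.8%/12 = 2.31667% = 0.0231667.
At £60.00/mo: n = ⌈−ln(1 − rB₀/P)/ln(1+r)⌉ = 59 payments (last £4.59); total interest = total paid − £1,905.00 = £1,579.59.
At £181.65/mo: 13 payments (last £28.05); total interest £302.85.
Payments saved = 59 − 13 = 46.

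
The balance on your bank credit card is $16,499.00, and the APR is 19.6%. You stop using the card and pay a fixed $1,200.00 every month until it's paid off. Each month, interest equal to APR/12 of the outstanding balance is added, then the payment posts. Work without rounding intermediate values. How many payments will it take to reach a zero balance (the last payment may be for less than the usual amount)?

Monthly rate r = 19.6%/12 = 1.63333% = 0.0163333.
Recurrence: B ← B·(1+r) − $1,200.00.
Month 1: interest $269.48; balance after payment $15,568.48.
Month 2: interest $254.29; balance after payment $14,622.77.
Closed form: n = −ln(1 − rB₀/P)/ln(1+r) = −ln(0.77543)/ln(1.01633) ≈ 15.698, so the balance reaches zero during payment 16.

16 payments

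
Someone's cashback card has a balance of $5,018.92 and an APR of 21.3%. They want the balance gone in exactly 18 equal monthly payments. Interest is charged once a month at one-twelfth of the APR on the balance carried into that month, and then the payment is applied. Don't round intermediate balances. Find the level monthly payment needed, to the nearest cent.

$328.19

Monthly rate r = 21.3%/12 = 1.775% = 0.01775.
Level-payment amortization: P = B₀·r / (1 − (1+r)^(−n)) = 5018.92·0.01775 / (1 − 1.01775^(−18)).
Denominator 1 − (1+r)^(−18) = 0.271448929.
P = 89.0858 / 0.271448929 ≈ 328.19.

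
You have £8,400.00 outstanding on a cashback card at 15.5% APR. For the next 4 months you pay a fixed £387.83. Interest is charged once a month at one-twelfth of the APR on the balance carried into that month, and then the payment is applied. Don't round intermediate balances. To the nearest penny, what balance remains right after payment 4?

Monthly rate r = 15.5%/12 = 1.29167% = 0.0129167.
Each month: B ← B·(1+r) − £387.83.
Month 1: interest £108.50; balance after payment £8,120.67.
Month 2: interest £104.89; balance after payment £7,837.73.
Month 3: interest £101.24; balance after payment £7,551.14.
Month 4: interest £97.54; balance after payment £7,260.84.

£7,260.84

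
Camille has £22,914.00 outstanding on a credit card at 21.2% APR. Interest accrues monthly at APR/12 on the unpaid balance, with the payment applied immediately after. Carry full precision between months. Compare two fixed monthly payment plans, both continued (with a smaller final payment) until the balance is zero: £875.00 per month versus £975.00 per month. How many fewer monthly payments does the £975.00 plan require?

5 fewer payments

Monthly rate r = 21.2%/12 = 1.76667% = 0.0176667.
At £875.00/mo: n = ⌈−ln(1 − rB₀/P)/ln(1+r)⌉ = 36 payments (last £409.65); total interest = total paid − £22,914.00 = £8,120.65.
At £975.00/mo: 31 payments (last £620.09); total interest £6,956.09.
Payments saved = 36 − 31 = 5.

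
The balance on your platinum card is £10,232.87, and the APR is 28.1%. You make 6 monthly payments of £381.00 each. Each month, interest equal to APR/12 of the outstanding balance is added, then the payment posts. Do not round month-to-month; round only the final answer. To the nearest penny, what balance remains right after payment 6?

£9,333.35

Monthly rate r = 28.1%/12 = 2.34167% = 0.0234167.
Each month: B ← B·(1+r) − £381.00.
Month 1: interest £239.62; balance after payment £10,091.49.
Month 2: interest £236.31; balance after payment £9,946.80.
Month 3: interest £232.92; balance after payment £9,798.72.
Month 4: interest £229.45; balance after payment £9,647.17.
Month 5: interest £225.90; balance after payment £9,492.08.
Month 6: interest £222.27; balance after payment £9,333.35.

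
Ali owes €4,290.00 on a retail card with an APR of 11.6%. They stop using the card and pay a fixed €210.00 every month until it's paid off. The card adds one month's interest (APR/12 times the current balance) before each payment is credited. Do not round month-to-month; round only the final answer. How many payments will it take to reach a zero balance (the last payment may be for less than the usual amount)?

23 months

Monthly rate r = 11.6%/12 = 0.966667% = 0.00966667.
Recurrence: B ← B·(1+r) − €210.00.
Month 1: interest €41.47; balance after payment €4,121.47.
Month 2: interest €39.84; balance after payment €3,951.31.
Closed form: n = −ln(1 − rB₀/P)/ln(1+r) = −ln(0.80252)/ln(1.00967) ≈ 22.868, so the balance reaches zero during payment 23.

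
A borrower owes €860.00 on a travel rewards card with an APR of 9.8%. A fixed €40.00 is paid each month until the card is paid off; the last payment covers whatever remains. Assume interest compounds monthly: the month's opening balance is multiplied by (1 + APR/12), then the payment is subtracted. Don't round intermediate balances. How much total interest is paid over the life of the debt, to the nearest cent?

Monthly rate r = 9.8%/12 = 0.816667% = 0.00816667.
Payoff takes n = ⌈−ln(1 − rB₀/P)/ln(1+r)⌉ = ⌈23.739⌉ = 24 payments; the last is €29.58.
Total paid = 23·€40.00 + €29.58 = €949.58.
Total interest = total paid − principal = €949.58 − €860.00 = €89.58.

€89.58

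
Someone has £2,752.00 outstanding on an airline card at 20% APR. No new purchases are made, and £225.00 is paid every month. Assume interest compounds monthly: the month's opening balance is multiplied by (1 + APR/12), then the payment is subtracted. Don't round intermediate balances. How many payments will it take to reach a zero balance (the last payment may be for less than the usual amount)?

Monthly rate r = 20%/12 = 1.66667% = 0.0166667.
Recurrence: B ← B·(1+r) − £225.00.
Month 1: interest £45.87; balance after payment £2,572.87.
Month 2: interest £42.88; balance after payment £2,390.75.
Closed form: n = −ln(1 − rB₀/P)/ln(1+r) = −ln(0.79615)/ln(1.01667) ≈ 13.792, so the balance reaches zero during payment 14.

14 months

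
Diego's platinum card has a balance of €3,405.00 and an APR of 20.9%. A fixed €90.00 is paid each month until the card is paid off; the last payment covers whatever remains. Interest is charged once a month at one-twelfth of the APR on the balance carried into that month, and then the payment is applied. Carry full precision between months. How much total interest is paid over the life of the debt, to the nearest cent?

€2,201.91

Monthly rate r = 20.9%/12 = 1.74167% = 0.0174167.
Payoff takes n = ⌈−ln(1 − rB₀/P)/ln(1+r)⌉ = ⌈62.297⌉ = 63 payments; the last is €26.91.
Total paid = 62·€90.00 + €26.91 = €5,606.91.
Total interest = total paid − principal = €5,606.91 − €3,405.00 = €2,201.91.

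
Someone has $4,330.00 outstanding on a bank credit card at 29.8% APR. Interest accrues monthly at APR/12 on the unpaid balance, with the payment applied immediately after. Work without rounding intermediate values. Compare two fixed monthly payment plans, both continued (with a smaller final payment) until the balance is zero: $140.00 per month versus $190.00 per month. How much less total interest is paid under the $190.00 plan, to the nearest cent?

$1,876.04

Monthly rate r = 29.8%/12 = 2.48333% = 0.0248333.
At $140.00/mo: n = ⌈−ln(1 − rB₀/P)/ln(1+r)⌉ = 60 payments (last $80.35); total interest = total paid − $4,330.00 = $4,010.35.
At $190.00/mo: 35 payments (last $4.31); total interest $2,134.31.
Interest saved = $4,010.35 − $2,134.31 = $1,876.04.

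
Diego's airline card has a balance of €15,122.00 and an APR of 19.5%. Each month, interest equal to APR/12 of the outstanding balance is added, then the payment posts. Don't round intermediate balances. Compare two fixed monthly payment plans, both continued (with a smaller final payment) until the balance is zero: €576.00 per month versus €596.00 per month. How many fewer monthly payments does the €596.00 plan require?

Monthly rate r = 19.5%/12 = 1.625% = 0.01625.
At €576.00/mo: n = ⌈−ln(1 − rB₀/P)/ln(1+r)⌉ = 35 payments (last €292.24); total interest = total paid − €15,122.00 = €4,754.24.
At €596.00/mo: 33 payments (last €581.47); total interest €4,531.47.
Payments saved = 35 − 33 = 2.

2 fewer payments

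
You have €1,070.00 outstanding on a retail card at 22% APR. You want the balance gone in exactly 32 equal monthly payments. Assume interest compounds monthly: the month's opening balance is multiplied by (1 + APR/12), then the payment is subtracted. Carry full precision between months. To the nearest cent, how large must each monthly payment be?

Monthly rate r = 22%/12 = 1.83333% = 0.0183333.
Level-payment amortization: P = B₀·r / (1 − (1+r)^(−n)) = 1070.00·0.0183333 / (1 − 1.01833^(−32)).
Denominator 1 − (1+r)^(−32) = 0.44085907.
P = 19.6167 / 0.44085907 ≈ 44.50.

€44.50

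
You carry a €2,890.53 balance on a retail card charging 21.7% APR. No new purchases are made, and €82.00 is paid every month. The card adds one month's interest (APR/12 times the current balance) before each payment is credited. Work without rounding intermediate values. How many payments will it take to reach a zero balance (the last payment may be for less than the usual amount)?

Monthly rate r = 21.7%/12 = 1.80833% = 0.0180833.
Recurrence: B ← B·(1+r) − €82.00.
Month 1: interest €52.27; balance after payment €2,860.80.
Month 2: interest €51.73; balance after payment €2,830.53.
Closed form: n = −ln(1 − rB₀/P)/ln(1+r) = −ln(0.36256)/ln(1.01808) ≈ 56.611, so the balance reaches zero during payment 57.

57 months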